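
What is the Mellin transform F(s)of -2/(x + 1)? -2 * pi * csc(pi * s)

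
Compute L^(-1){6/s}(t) 6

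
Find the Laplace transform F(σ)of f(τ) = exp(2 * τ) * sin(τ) 1/((σ - 2)^2 + 1)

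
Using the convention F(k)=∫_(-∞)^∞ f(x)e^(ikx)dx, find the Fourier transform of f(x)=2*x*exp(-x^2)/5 I*sqrt(pi)*k*exp(-k^2/4)/5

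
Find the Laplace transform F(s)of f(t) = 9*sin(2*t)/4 9/(2*(s^2 + 4))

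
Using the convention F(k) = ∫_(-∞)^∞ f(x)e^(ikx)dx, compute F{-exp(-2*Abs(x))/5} -4/(5*k^2 + 20)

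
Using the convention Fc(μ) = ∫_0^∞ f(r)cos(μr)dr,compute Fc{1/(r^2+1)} pi * exp(-μ)/2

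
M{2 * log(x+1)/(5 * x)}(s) -2 * pi * csc(pi * s)/(5 * s - 5)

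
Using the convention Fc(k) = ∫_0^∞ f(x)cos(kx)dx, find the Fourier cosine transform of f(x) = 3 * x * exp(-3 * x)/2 3 * (9 - k^2)/(2 * (k^2 + 9)^2)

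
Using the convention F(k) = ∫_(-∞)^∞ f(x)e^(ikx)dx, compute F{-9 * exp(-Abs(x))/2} -9/(k^2+1)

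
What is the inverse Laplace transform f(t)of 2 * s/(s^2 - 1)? 2 * cosh(t)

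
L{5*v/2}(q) 5/(2*q^2)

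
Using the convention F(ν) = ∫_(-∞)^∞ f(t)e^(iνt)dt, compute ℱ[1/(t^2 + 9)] pi * exp(-3 * Abs(ν))/3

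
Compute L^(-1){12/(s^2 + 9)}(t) 4 * sin(3 * t)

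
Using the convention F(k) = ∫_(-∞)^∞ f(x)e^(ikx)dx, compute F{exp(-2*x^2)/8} sqrt(2)*sqrt(pi)*exp(-k^2/8)/16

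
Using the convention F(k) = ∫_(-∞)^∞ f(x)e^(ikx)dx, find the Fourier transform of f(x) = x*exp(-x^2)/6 I*sqrt(pi)*k*exp(-k^2/4)/12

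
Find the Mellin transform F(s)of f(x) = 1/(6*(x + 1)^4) gamma(s)*gamma(4 - s)/36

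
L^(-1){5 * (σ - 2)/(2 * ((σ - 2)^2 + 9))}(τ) 5 * exp(2 * τ) * cos(3 * τ)/2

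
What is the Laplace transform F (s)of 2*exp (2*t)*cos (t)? 2*(s - 2)/ ( (s - 2)^2 + 1)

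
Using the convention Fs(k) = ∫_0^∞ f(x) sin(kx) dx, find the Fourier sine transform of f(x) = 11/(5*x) 11*pi/10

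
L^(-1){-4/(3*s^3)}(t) -2*t^2/3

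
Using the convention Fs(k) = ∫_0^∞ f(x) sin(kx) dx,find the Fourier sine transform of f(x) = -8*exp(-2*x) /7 -8*k/(7*k^2 + 28) 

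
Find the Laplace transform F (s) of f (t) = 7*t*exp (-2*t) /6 7/ (6*(s+2) ^2) 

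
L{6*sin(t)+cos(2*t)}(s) 6/(s^2+1)+s/(s^2+4)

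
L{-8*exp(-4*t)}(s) -8/(s + 4)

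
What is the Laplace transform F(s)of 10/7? 10/(7*s)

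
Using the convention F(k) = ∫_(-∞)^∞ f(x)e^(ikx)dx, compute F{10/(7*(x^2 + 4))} 5*pi*exp(-2*Abs(k))/7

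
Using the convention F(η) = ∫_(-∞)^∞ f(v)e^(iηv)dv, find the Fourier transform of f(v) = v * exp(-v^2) I * sqrt(pi) * η * exp(-η^2/4)/2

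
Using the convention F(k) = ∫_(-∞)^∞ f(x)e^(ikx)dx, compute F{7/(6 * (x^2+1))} 7 * pi * exp(-Abs(k))/6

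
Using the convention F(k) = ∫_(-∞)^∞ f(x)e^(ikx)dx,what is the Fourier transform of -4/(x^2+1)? -4*pi*exp(-Abs(k))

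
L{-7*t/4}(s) -7/(4*s^2)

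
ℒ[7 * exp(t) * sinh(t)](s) 7/(s * (s - 2))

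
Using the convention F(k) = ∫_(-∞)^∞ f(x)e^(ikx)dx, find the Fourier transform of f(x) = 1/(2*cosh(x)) pi/(2*cosh(pi*k/2))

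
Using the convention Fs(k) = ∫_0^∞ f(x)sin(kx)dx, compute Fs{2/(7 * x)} pi/7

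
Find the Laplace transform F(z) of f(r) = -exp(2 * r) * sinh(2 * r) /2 -1/(z * (z - 4) ) 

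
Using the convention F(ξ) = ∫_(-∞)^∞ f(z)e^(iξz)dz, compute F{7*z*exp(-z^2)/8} 7*I*sqrt(pi)*ξ*exp(-ξ^2/4)/16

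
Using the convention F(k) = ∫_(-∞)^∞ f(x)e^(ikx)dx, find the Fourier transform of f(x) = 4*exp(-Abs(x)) 8/(k^2 + 1)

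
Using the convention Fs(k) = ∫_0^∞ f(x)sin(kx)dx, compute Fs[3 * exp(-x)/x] 3 * atan(k)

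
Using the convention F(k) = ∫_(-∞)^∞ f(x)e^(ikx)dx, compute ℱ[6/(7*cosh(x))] 6*pi/(7*cosh(pi*k/2))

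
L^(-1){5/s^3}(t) 5*t^2/2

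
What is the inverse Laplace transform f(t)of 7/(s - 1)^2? 7*t*exp(t)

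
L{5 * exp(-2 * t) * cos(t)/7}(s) 5 * (s+2)/(7 * ((s+2)^2+1))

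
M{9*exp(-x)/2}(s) 9*gamma(s)/2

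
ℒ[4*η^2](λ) 8/λ^3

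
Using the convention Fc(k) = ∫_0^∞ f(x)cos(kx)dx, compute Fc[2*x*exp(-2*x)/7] 2*(4 - k^2)/(7*(k^2 + 4)^2)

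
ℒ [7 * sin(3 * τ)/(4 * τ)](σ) 7 * atan(3/σ)/4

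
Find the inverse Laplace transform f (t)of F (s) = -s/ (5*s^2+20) -cos (2*t)/5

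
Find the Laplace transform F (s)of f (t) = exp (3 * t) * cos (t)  (s - 3)/ ( (s - 3)^2 + 1)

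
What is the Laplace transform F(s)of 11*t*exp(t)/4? 11/(4*(s - 1)^2)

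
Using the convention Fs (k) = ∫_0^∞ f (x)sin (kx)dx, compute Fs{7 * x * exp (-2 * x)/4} 7 * k/ (k^2 + 4)^2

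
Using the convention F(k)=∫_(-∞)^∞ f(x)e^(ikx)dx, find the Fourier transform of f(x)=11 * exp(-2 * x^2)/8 11 * sqrt(2) * sqrt(pi) * exp(-k^2/8)/16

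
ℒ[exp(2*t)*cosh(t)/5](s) (s - 2)/(5*((s - 2)^2 - 1))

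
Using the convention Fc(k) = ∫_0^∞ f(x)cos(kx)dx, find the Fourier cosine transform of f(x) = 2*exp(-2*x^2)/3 sqrt(2)*sqrt(pi)*exp(-k^2/8)/6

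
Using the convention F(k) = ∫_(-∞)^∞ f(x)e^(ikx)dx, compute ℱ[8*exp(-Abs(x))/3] 16/(3*(k^2 + 1))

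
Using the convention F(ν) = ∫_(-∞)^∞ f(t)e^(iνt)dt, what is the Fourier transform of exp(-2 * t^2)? sqrt(2) * sqrt(pi) * exp(-ν^2/8)/2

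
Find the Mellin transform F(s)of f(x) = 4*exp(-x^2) 2*gamma(s/2)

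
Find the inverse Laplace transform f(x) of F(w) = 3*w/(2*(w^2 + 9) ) 3*cos(3*x) /2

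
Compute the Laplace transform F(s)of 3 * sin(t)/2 3/(2 * (s^2 + 1))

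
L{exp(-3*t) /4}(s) 1/(4*(s + 3) ) 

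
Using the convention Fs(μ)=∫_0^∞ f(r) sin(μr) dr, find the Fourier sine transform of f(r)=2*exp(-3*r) 2*μ/(μ^2+9) 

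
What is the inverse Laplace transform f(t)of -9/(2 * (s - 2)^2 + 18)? -3 * exp(2 * t) * sin(3 * t)/2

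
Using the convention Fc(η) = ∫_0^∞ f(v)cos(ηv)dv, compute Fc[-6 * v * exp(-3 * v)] 6 * (η^2 - 9)/(η^2 + 9)^2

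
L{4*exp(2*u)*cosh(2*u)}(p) 4*(p - 2)/(p*(p - 4))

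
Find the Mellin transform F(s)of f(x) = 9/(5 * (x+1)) 9 * pi * csc(pi * s)/5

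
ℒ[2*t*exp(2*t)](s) 2/(s - 2)^2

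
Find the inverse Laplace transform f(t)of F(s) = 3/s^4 t^3/2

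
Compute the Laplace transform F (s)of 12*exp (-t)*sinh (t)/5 12/ (5*s*(s + 2))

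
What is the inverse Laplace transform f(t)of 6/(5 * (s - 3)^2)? 6 * t * exp(3 * t)/5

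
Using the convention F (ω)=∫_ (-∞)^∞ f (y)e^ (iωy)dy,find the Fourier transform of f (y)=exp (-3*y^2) sqrt (3)*sqrt (pi)*exp (-ω^2/12)/3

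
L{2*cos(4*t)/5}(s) 2*s/(5*(s^2 + 16))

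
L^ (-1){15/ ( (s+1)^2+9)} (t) 5*exp (-t)*sin (3*t)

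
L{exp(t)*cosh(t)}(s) (s - 1)/(s*(s - 2))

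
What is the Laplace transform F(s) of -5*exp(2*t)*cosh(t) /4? 5*(2 - s) /(4*((s - 2) ^2 - 1) ) 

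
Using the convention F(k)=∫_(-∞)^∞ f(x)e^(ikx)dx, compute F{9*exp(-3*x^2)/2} 3*sqrt(3)*sqrt(pi)*exp(-k^2/12)/2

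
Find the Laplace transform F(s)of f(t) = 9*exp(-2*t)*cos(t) 9*(s+2)/((s+2)^2+1)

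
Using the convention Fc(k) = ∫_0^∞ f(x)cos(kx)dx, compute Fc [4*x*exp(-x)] 4*(1 - k^2)/(k^2+1)^2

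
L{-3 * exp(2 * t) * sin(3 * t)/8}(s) -9/(8 * (s - 2)^2 + 72)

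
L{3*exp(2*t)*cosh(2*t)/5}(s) 3*(s - 2)/(5*s*(s - 4))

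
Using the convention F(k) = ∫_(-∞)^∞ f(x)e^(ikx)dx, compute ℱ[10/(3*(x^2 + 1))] 10*pi*exp(-Abs(k))/3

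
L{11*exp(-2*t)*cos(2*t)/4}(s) 11*(s + 2)/(4*((s + 2)^2 + 4))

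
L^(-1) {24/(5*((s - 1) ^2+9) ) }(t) 8*exp(t)*sin(3*t) /5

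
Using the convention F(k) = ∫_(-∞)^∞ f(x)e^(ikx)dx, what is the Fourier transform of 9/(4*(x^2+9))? 3*pi*exp(-3*Abs(k))/4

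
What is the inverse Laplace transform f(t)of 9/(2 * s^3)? 9 * t^2/4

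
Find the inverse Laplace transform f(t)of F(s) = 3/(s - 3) 3*exp(3*t)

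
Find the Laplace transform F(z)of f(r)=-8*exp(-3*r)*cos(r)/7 8*(-z - 3)/(7*((z + 3)^2 + 1))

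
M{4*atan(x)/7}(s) -2*pi*sec(pi*s/2)/(7*s)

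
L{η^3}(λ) 6/λ^4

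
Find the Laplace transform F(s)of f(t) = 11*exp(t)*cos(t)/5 11*(s - 1)/(5*((s - 1)^2 + 1))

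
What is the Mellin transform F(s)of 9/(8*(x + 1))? 9*pi*csc(pi*s)/8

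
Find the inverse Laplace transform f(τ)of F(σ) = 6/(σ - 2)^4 τ^3 * exp(2 * τ)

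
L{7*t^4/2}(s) 84/s^5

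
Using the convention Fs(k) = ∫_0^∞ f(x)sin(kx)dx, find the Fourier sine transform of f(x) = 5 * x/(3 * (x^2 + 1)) 5 * pi * exp(-k)/6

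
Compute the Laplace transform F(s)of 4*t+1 4/s^2+1/s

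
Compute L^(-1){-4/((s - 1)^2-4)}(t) -2 * exp(t) * sinh(2 * t)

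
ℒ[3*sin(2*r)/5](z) 6/(5*(z^2+4))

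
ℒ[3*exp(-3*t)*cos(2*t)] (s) 3*(s + 3)/((s + 3)^2 + 4)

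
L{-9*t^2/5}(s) -18/(5*s^3)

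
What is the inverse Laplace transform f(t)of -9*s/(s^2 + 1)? -9*cos(t)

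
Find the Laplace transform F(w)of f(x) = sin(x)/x atan(1/w)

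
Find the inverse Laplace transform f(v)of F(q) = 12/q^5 v^4/2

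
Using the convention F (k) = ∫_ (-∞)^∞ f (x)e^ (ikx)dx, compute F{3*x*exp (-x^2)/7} 3*I*sqrt (pi)*k*exp (-k^2/4)/14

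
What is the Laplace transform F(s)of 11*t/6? 11/(6*s^2)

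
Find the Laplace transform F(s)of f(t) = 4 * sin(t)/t 4 * atan(1/s)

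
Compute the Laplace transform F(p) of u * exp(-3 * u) (p + 3) ^(-2) 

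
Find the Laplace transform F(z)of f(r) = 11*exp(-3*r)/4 11/(4*(z + 3))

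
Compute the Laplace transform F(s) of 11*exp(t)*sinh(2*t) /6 11/(3*((s - 1) ^2 - 4) ) 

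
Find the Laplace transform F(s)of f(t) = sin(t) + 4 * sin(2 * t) 8/(s^2 + 4) + 1/(s^2 + 1)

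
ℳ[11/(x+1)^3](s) 11*pi*(s - 2)*(s - 1)/(2*sin(pi*s))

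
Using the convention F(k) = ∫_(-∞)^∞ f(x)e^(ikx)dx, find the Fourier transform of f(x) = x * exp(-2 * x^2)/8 sqrt(2) * I * sqrt(pi) * k * exp(-k^2/8)/64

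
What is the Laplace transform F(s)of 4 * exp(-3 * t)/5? 4/(5 * (s + 3))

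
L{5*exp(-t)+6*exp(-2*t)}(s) 6/(s+2)+5/(s+1)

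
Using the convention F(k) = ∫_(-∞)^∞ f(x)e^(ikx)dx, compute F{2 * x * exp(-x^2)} I * sqrt(pi) * k * exp(-k^2/4)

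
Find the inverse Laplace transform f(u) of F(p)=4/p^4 2*u^3/3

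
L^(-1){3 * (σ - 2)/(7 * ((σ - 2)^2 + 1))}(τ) 3 * exp(2 * τ) * cos(τ)/7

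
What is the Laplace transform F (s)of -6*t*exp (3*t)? -6/ (s - 3)^2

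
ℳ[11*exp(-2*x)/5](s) 11*gamma(s)/(5*2^s)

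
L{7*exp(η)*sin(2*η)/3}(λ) 14/(3*((λ - 1)^2 + 4))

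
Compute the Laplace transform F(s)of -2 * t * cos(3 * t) 2 * (9 - s^2)/(s^2 + 9)^2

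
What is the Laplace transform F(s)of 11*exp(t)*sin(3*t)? 33/((s - 1)^2 + 9)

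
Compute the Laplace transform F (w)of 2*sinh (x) 2/ (w^2 - 1)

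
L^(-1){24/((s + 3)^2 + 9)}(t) 8 * exp(-3 * t) * sin(3 * t)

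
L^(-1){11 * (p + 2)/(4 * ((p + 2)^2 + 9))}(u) 11 * exp(-2 * u) * cos(3 * u)/4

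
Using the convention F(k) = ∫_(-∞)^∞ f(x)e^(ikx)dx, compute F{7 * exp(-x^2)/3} 7 * sqrt(pi) * exp(-k^2/4)/3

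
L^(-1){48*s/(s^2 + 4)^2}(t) 12*t*sin(2*t)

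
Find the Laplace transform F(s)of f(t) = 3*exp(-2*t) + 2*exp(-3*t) 2/(s + 3) + 3/(s + 2)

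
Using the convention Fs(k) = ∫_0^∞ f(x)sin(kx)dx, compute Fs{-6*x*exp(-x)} -12*k/(k^2 + 1)^2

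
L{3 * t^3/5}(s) 18/(5 * s^4)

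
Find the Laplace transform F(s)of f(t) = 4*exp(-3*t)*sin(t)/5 4/(5*((s+3)^2+1))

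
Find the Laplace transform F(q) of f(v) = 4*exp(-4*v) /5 4/(5*(q + 4) ) 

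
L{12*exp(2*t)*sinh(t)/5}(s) 12/(5*((s - 2)^2 - 1))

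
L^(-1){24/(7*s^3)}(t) 12*t^2/7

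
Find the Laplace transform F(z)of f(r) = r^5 120/z^6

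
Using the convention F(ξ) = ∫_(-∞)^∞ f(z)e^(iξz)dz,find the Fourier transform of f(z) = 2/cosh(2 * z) pi/cosh(pi * ξ/4)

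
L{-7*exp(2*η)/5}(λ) -7/(5*λ - 10)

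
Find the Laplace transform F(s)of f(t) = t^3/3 2/s^4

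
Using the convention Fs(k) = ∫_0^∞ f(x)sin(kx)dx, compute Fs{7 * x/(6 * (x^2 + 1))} 7 * pi * exp(-k)/12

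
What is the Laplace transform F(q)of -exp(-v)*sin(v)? -1/((q + 1)^2 + 1)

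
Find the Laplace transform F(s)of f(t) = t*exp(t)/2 1/(2*(s - 1)^2)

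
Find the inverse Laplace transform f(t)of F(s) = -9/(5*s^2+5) -9*sin(t)/5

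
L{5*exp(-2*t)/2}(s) 5/(2*(s+2))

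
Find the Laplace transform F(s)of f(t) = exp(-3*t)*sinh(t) 1/((s + 3)^2 - 1)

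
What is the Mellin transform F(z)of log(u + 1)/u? -pi*csc(pi*z)/(z - 1)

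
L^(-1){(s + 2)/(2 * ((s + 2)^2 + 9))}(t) exp(-2 * t) * cos(3 * t)/2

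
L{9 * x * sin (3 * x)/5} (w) 54 * w/ (5 * (w^2+9)^2)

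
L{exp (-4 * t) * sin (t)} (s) 1/ ( (s + 4)^2 + 1)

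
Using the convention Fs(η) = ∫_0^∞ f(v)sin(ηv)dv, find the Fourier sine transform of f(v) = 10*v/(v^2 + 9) 5*pi*exp(-3*η)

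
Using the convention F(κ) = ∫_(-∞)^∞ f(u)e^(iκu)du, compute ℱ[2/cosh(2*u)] pi/cosh(pi*κ/4)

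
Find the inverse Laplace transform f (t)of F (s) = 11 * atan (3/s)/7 11 * sin (3 * t)/ (7 * t)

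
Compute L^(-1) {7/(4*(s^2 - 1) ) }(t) 7*sinh(t) /4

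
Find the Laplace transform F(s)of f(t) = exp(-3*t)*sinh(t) 1/((s + 3)^2 - 1)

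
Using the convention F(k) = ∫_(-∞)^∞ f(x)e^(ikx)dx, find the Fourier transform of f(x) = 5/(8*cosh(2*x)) 5*pi/(16*cosh(pi*k/4))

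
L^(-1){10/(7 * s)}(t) 10/7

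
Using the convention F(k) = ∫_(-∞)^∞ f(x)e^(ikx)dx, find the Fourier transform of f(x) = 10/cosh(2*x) 5*pi/cosh(pi*k/4)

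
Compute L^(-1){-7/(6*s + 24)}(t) -7*exp(-4*t)/6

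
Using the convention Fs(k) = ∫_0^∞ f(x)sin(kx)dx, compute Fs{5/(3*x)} 5*pi/6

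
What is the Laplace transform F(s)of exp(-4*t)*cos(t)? (s+4)/((s+4)^2+1)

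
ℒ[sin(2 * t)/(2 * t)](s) atan(2/s)/2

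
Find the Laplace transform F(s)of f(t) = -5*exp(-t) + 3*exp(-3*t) 3/(s + 3) - 5/(s + 1)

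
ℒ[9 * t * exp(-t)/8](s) 9/(8 * (s+1)^2)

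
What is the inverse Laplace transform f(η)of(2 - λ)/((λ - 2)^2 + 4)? -exp(2 * η) * cos(2 * η)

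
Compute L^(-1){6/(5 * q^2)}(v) 6 * v/5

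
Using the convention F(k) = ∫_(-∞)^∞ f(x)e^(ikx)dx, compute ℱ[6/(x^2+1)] 6 * pi * exp(-Abs(k))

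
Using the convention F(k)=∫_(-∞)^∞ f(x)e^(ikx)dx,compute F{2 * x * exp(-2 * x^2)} sqrt(2) * I * sqrt(pi) * k * exp(-k^2/8)/4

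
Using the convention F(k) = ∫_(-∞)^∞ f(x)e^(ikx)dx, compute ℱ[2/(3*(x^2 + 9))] 2*pi*exp(-3*Abs(k))/9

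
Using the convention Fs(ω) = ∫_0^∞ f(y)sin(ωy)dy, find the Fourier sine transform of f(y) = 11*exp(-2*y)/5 11*ω/(5*(ω^2 + 4))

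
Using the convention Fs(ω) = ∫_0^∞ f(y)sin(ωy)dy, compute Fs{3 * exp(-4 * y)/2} 3 * ω/(2 * (ω^2 + 16))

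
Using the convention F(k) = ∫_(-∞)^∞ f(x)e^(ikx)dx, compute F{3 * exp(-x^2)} 3 * sqrt(pi) * exp(-k^2/4)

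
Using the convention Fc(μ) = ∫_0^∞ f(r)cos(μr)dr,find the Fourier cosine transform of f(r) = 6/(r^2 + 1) 3*pi*exp(-μ)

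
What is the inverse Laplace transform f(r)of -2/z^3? -r^2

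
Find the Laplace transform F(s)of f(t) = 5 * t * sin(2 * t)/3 20 * s/(3 * (s^2 + 4)^2)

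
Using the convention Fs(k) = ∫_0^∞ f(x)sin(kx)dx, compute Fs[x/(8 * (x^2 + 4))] pi * exp(-2 * k)/16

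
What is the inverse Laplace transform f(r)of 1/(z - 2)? exp(2 * r)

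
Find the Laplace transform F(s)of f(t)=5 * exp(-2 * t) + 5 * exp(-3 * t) 5/(s + 2) + 5/(s + 3)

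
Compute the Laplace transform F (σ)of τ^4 24/σ^5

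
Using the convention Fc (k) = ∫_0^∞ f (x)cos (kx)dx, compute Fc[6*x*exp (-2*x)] 6*(4 - k^2)/ (k^2 + 4)^2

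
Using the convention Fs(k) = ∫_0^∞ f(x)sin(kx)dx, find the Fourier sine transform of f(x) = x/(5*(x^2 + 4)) pi*exp(-2*k)/10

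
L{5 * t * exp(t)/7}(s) 5/(7 * (s - 1)^2)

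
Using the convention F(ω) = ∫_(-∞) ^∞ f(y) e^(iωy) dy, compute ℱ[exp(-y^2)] sqrt(pi)*exp(-ω^2/4) 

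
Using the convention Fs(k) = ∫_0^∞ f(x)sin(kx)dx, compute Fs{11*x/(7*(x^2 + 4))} 11*pi*exp(-2*k)/14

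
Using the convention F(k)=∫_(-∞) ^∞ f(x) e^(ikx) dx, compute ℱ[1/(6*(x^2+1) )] pi*exp(-Abs(k) ) /6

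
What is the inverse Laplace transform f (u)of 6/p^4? u^3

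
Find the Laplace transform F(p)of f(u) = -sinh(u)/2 -1/(2*p^2 - 2)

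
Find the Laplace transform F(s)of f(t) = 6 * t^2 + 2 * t 12/s^3 + 2/s^2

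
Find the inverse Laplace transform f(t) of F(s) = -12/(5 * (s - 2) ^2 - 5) -12 * exp(2 * t) * sinh(t) /5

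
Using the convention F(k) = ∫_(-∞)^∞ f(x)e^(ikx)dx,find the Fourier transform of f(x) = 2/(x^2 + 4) pi*exp(-2*Abs(k))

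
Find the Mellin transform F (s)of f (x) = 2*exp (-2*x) 2^ (1 - s)*gamma (s)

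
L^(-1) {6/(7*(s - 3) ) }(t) 6*exp(3*t) /7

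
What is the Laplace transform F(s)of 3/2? 3/(2 * s)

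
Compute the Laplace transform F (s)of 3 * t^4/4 18/s^5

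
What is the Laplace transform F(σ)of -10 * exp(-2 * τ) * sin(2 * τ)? -20/((σ + 2)^2 + 4)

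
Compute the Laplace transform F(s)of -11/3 -11/(3 * s)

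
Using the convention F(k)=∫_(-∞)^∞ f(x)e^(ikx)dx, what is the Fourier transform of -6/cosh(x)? -6*pi/cosh(pi*k/2)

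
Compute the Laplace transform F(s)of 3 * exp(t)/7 3/(7 * (s - 1))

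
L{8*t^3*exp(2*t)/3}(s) 16/(s - 2)^4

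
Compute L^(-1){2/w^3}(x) x^2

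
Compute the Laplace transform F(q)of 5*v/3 5/(3*q^2)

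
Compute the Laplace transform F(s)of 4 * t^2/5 8/(5 * s^3)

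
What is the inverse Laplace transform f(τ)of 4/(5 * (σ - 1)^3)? 2 * τ^2 * exp(τ)/5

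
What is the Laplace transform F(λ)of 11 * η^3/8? 33/(4 * λ^4)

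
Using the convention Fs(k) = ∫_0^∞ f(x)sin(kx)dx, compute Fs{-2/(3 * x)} -pi/3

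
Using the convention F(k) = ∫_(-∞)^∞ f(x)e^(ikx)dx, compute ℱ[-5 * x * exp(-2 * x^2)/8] -5 * sqrt(2) * I * sqrt(pi) * k * exp(-k^2/8)/64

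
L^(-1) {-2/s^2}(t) -2*t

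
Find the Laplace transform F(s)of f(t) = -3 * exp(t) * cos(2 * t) 3 * (1 - s)/((s - 1)^2 + 4)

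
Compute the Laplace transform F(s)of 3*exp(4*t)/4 3/(4*(s - 4))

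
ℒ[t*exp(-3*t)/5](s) 1/(5*(s + 3)^2)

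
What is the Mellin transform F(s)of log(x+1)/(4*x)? -pi*csc(pi*s)/(4*s - 4)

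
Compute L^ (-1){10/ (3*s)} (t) 10/3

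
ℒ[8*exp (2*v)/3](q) 8/ (3*(q - 2))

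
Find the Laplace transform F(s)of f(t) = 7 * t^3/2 21/s^4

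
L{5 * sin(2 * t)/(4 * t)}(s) 5 * atan(2/s)/4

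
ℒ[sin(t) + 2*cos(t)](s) 2*s/(s^2 + 1) + 1/(s^2 + 1)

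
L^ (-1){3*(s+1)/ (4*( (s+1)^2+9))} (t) 3*exp (-t)*cos (3*t)/4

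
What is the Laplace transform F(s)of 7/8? 7/(8*s)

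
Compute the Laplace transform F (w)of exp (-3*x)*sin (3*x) 3/ ( (w+3)^2+9)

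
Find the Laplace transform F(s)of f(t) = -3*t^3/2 -9/s^4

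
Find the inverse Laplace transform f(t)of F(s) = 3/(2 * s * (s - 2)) 3 * exp(t) * sinh(t)/2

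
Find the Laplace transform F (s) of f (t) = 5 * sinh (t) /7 5/ (7 * (s^2 - 1) ) 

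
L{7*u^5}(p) 840/p^6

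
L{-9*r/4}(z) -9/(4*z^2)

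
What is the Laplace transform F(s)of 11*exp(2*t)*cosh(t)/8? 11*(s - 2)/(8*((s - 2)^2 - 1))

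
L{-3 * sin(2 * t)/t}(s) -3 * atan(2/s)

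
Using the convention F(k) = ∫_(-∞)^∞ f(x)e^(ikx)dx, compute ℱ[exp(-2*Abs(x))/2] 2/(k^2 + 4)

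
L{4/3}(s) 4/(3*s)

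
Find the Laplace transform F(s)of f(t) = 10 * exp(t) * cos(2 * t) 10 * (s - 1)/((s - 1)^2 + 4)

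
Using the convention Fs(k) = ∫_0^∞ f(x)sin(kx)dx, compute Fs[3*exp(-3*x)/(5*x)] 3*atan(k/3)/5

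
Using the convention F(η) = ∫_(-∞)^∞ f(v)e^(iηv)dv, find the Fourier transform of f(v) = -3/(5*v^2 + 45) -pi*exp(-3*Abs(η))/5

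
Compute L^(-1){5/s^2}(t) 5 * t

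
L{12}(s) 12/s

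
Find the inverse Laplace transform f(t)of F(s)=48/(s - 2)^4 8*t^3*exp(2*t)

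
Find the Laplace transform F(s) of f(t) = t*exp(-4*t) (s + 4) ^(-2) 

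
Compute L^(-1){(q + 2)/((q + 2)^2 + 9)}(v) exp(-2*v)*cos(3*v)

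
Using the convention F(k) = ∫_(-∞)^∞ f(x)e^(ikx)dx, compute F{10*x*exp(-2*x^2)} 5*sqrt(2)*I*sqrt(pi)*k*exp(-k^2/8)/4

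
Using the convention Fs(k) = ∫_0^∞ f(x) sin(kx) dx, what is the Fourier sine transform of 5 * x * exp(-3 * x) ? 30 * k/(k^2 + 9) ^2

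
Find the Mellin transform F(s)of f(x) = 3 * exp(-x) 3 * gamma(s)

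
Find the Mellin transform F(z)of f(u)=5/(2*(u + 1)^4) 5*gamma(z)*gamma(4 - z)/12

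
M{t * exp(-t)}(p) gamma(p + 1)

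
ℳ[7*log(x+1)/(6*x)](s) -7*pi*csc(pi*s)/(6*s - 6)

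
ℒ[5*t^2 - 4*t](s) 10/s^3 - 4/s^2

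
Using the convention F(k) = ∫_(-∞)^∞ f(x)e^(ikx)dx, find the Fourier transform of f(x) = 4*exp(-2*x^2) 2*sqrt(2)*sqrt(pi)*exp(-k^2/8)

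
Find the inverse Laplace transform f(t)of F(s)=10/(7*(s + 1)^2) 10*t*exp(-t)/7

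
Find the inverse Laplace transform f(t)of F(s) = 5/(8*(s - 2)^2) 5*t*exp(2*t)/8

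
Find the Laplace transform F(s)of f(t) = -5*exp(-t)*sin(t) -5/((s + 1)^2 + 1)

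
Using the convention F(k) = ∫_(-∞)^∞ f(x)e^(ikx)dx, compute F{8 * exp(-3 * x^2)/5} 8 * sqrt(3) * sqrt(pi) * exp(-k^2/12)/15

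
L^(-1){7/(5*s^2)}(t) 7*t/5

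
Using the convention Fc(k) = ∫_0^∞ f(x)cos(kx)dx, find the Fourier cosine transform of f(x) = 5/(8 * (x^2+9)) 5 * pi * exp(-3 * k)/48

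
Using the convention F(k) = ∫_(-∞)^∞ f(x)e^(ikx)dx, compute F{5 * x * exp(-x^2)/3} 5 * I * sqrt(pi) * k * exp(-k^2/4)/6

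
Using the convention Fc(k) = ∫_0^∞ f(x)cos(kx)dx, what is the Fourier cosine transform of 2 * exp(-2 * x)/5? 4/(5 * (k^2 + 4))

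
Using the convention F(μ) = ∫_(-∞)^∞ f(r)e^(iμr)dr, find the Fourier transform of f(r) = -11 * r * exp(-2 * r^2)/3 -11 * sqrt(2) * I * sqrt(pi) * μ * exp(-μ^2/8)/24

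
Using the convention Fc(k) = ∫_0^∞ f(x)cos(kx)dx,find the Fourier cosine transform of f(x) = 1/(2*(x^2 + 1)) pi*exp(-k)/4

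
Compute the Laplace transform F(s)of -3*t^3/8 -9/(4*s^4)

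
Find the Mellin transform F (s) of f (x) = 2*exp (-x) 2*gamma (s) 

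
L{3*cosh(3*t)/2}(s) 3*s/(2*(s^2 - 9))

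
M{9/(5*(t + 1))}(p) 9*pi*csc(pi*p)/5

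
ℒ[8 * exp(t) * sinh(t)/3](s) 8/(3 * s * (s - 2))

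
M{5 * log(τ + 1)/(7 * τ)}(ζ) -5 * pi * csc(pi * ζ)/(7 * ζ - 7)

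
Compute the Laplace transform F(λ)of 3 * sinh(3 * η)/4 9/(4 * (λ^2 - 9))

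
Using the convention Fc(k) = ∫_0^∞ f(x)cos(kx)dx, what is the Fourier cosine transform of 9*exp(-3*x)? 27/(k^2 + 9)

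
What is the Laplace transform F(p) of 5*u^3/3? 10/p^4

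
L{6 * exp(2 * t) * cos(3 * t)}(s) 6 * (s - 2)/((s - 2)^2+9)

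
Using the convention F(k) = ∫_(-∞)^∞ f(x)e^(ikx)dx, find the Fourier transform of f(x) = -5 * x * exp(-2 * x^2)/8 -5 * sqrt(2) * I * sqrt(pi) * k * exp(-k^2/8)/64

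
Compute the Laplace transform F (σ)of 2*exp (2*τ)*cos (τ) 2*(σ - 2)/ ( (σ - 2)^2 + 1)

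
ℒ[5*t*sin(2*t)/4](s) 5*s/(s^2 + 4)^2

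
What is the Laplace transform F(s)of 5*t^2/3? 10/(3*s^3)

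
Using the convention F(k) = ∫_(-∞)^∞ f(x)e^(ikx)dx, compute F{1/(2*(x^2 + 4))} pi*exp(-2*Abs(k))/4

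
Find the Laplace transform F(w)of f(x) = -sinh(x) -1/(w^2 - 1)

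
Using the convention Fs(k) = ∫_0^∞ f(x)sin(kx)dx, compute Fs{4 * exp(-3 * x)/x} 4 * atan(k/3)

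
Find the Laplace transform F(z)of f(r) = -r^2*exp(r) -2/(z - 1)^3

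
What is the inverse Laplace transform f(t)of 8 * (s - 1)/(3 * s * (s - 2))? 8 * exp(t) * cosh(t)/3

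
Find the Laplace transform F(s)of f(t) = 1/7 1/(7*s)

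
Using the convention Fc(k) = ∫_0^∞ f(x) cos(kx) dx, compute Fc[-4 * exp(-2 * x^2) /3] -sqrt(2) * sqrt(pi) * exp(-k^2/8) /3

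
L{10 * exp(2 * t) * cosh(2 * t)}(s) 10 * (s - 2)/(s * (s - 4))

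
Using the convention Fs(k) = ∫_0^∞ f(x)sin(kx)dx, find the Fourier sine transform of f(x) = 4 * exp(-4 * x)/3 4 * k/(3 * (k^2 + 16))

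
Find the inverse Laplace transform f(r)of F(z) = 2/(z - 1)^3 r^2*exp(r)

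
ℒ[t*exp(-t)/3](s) 1/(3*(s + 1)^2)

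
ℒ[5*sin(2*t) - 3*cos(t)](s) 10/(s^2 + 4) - 3*s/(s^2 + 1)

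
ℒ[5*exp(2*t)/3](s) 5/(3*(s - 2))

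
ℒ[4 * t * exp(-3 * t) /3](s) 4/(3 * (s + 3) ^2) 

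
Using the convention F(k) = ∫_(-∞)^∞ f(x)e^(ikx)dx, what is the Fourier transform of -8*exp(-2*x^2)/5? -4*sqrt(2)*sqrt(pi)*exp(-k^2/8)/5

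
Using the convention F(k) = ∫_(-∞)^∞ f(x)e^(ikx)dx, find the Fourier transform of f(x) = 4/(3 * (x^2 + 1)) 4 * pi * exp(-Abs(k))/3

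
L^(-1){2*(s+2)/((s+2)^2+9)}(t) 2*exp(-2*t)*cos(3*t)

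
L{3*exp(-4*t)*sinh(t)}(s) 3/((s + 4)^2 - 1)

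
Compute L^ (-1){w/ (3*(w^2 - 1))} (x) cosh (x)/3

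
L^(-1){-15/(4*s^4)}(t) -5*t^3/8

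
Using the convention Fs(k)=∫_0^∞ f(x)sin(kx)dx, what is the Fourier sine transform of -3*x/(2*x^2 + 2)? -3*pi*exp(-k)/4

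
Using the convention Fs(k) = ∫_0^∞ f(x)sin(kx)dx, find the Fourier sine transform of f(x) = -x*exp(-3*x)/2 -3*k/(k^2 + 9)^2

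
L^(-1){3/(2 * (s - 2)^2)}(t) 3 * t * exp(2 * t)/2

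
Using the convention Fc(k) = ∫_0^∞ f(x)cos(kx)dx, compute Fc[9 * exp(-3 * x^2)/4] 3 * sqrt(3) * sqrt(pi) * exp(-k^2/12)/8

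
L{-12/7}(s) -12/(7 * s)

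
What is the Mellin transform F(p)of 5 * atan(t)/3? -5 * pi * sec(pi * p/2)/(6 * p)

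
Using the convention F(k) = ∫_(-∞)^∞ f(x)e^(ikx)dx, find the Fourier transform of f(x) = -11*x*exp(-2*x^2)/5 -11*sqrt(2)*I*sqrt(pi)*k*exp(-k^2/8)/40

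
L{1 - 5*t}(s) 1/s - 5/s^2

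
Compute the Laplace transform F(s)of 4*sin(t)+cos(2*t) 4/(s^2+1)+s/(s^2+4)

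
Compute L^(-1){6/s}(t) 6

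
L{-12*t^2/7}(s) -24/(7*s^3)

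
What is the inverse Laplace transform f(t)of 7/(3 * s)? 7/3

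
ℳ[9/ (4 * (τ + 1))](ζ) 9 * pi * csc (pi * ζ)/4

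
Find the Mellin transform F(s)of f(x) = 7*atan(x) -7*pi*sec(pi*s/2)/(2*s)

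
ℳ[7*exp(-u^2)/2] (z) 7*gamma(z/2)/4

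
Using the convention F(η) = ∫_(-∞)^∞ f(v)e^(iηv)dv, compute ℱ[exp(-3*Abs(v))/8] 3/(4*(η^2 + 9))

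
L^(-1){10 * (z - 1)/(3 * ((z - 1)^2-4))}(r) 10 * exp(r) * cosh(2 * r)/3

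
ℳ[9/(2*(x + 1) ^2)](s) -9*pi*(s - 1) /(2*sin(pi*s) ) 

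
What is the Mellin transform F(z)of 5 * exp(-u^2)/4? 5 * gamma(z/2)/8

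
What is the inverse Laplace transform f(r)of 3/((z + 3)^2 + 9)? exp(-3 * r) * sin(3 * r)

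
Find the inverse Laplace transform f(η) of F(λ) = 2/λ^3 η^2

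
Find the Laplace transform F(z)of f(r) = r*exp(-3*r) (z+3)^(-2)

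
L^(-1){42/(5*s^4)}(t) 7*t^3/5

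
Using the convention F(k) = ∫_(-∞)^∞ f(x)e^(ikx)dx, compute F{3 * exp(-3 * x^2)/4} sqrt(3) * sqrt(pi) * exp(-k^2/12)/4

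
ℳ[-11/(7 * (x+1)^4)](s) 11 * pi * (s - 3) * (s - 2) * (s - 1)/(42 * sin(pi * s))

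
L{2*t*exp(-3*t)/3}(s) 2/(3*(s + 3)^2)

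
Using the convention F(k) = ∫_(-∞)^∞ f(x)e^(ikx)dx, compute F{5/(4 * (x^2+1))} 5 * pi * exp(-Abs(k))/4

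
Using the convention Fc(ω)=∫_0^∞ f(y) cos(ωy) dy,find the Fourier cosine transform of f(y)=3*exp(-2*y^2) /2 3*sqrt(2)*sqrt(pi)*exp(-ω^2/8) /8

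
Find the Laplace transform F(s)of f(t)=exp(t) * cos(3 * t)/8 (s - 1)/(8 * ((s - 1)^2 + 9))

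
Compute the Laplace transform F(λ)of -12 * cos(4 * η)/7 -12 * λ/(7 * λ^2 + 112)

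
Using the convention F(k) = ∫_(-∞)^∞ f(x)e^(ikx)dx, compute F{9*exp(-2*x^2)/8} 9*sqrt(2)*sqrt(pi)*exp(-k^2/8)/16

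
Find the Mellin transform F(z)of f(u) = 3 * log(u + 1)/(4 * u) -3 * pi * csc(pi * z)/(4 * z - 4)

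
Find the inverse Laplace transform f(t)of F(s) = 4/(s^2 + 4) 2*sin(2*t)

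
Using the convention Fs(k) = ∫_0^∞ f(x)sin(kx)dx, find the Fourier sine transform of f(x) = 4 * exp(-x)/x 4 * atan(k)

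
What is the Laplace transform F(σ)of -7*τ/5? -7/(5*σ^2)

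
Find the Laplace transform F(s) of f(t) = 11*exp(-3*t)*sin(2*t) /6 11/(3*((s + 3) ^2 + 4) ) 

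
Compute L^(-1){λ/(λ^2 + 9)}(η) cos(3*η)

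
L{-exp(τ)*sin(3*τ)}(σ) -3/((σ - 1)^2 + 9)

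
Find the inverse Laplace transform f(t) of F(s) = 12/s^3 6 * t^2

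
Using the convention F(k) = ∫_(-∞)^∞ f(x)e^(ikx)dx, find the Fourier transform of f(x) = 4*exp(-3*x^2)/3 4*sqrt(3)*sqrt(pi)*exp(-k^2/12)/9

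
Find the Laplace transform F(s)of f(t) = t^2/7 2/(7 * s^3)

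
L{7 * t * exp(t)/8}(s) 7/(8 * (s - 1)^2)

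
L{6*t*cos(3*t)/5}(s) 6*(s^2-9)/(5*(s^2 + 9)^2)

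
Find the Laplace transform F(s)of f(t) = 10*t 10/s^2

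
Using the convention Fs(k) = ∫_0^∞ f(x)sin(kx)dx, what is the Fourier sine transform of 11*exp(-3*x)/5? 11*k/(5*(k^2 + 9))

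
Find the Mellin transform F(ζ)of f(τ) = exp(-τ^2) gamma(ζ/2)/2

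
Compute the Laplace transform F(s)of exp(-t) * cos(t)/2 (s + 1)/(2 * ((s + 1)^2 + 1))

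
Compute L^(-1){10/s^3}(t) 5 * t^2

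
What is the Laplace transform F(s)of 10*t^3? 60/s^4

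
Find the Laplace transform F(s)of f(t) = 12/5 12/(5*s)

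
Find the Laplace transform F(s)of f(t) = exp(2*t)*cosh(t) (s - 2)/((s - 2)^2 - 1)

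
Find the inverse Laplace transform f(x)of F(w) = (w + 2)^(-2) x*exp(-2*x)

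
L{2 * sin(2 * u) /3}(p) 4/(3 * (p^2 + 4) ) 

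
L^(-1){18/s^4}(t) 3*t^3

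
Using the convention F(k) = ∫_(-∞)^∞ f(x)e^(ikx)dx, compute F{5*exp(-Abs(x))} 10/(k^2 + 1)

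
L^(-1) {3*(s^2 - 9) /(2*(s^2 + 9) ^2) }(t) 3*t*cos(3*t) /2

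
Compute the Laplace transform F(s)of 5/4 5/(4 * s)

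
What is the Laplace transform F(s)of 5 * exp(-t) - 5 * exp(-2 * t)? 5/(s + 1) - 5/(s + 2)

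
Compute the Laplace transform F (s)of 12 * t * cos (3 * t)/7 12 * (s^2 - 9)/ (7 * (s^2 + 9)^2)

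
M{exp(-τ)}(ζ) gamma(ζ)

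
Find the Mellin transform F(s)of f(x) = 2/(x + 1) 2 * pi * csc(pi * s)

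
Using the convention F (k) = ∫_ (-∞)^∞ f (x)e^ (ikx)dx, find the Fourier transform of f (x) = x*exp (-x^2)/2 I*sqrt (pi)*k*exp (-k^2/4)/4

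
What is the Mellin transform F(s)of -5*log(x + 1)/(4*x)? 5*pi*csc(pi*s)/(4*(s - 1))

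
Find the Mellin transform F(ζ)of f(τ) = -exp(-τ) -gamma(ζ)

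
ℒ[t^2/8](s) 1/(4*s^3)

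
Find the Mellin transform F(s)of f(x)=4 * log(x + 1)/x -4 * pi * csc(pi * s)/(s - 1)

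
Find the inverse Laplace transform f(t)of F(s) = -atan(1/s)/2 -sin(t)/(2*t)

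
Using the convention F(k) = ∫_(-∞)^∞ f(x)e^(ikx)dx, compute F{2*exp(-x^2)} 2*sqrt(pi)*exp(-k^2/4)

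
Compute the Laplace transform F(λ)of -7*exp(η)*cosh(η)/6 7*(1 - λ)/(6*λ*(λ - 2))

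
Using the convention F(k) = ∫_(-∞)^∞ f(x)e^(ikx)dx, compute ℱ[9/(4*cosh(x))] 9*pi/(4*cosh(pi*k/2))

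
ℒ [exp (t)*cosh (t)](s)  (s - 1)/ (s*(s - 2))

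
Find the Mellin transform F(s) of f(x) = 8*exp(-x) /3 8*gamma(s) /3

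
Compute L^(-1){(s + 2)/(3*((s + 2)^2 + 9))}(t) exp(-2*t)*cos(3*t)/3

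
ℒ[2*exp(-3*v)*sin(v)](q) 2/((q+3)^2+1)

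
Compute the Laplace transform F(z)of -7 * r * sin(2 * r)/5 -28 * z/(5 * (z^2 + 4)^2)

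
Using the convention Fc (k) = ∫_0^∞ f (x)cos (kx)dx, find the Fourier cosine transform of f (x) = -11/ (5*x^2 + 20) -11*pi*exp (-2*k)/20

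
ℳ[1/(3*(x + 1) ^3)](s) pi*(s - 2)*(s - 1) /(6*sin(pi*s) ) 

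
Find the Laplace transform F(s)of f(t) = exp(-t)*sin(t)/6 1/(6*((s + 1)^2 + 1))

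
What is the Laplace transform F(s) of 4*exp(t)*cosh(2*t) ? 4*(s - 1) /((s - 1) ^2 - 4) 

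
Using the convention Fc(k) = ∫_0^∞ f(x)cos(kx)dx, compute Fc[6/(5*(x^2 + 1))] 3*pi*exp(-k)/5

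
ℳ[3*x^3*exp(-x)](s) 3*gamma(s + 3)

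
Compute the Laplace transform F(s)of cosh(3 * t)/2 s/(2 * (s^2 - 9))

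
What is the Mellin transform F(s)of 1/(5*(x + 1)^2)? (-pi*s + pi)/(5*sin(pi*s))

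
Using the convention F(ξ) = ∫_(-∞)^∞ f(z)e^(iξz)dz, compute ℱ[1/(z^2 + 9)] pi*exp(-3*Abs(ξ))/3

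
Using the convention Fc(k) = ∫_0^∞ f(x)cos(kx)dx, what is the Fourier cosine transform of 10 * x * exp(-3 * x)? 10 * (9 - k^2)/(k^2+9)^2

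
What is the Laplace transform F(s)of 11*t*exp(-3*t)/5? 11/(5*(s + 3)^2)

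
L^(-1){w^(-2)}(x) x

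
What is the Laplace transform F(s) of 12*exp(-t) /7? 12/(7*(s + 1) ) 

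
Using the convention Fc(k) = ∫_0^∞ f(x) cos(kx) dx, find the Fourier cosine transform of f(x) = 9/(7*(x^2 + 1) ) 9*pi*exp(-k) /14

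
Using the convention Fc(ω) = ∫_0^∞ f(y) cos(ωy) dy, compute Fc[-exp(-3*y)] -3/(ω^2 + 9) 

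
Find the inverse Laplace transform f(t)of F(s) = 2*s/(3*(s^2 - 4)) 2*cosh(2*t)/3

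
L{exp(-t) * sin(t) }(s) 1/((s+1) ^2+1) 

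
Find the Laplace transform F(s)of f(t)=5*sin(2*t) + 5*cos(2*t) 10/(s^2 + 4) + 5*s/(s^2 + 4)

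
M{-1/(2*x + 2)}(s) -pi*csc(pi*s)/2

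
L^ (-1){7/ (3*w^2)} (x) 7*x/3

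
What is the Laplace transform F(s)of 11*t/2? 11/(2*s^2)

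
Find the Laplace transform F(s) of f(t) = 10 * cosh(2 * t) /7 10 * s/(7 * (s^2 - 4) ) 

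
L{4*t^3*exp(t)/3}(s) 8/(s - 1)^4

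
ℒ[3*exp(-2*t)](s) 3/(s + 2) 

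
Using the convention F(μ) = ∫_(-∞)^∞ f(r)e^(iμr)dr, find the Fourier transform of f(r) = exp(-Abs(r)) 2/(μ^2 + 1)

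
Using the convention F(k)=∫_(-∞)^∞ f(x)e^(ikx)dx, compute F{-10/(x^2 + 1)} -10 * pi * exp(-Abs(k))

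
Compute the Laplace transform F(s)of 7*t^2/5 14/(5*s^3)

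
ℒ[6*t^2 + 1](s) 12/s^3 + 1/s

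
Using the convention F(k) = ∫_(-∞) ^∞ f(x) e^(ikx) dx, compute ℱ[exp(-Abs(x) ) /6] 1/(3*(k^2 + 1) ) 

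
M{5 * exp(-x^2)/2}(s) 5 * gamma(s/2)/4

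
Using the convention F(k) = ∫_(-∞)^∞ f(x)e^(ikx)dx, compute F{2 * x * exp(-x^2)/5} I * sqrt(pi) * k * exp(-k^2/4)/5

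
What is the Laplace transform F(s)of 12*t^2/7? 24/(7*s^3)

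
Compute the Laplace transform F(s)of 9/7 9/(7*s)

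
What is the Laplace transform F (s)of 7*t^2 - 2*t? 14/s^3 - 2/s^2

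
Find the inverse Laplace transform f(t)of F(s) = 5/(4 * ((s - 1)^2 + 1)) 5 * exp(t) * sin(t)/4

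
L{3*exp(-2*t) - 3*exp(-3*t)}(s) 3/(s+2) - 3/(s+3)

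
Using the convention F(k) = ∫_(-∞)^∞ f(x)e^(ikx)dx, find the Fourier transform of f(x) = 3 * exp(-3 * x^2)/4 sqrt(3) * sqrt(pi) * exp(-k^2/12)/4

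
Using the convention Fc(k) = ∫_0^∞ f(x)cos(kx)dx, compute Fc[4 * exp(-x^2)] 2 * sqrt(pi) * exp(-k^2/4)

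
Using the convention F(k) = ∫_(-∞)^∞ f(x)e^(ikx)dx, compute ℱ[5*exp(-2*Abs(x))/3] 20/(3*(k^2 + 4))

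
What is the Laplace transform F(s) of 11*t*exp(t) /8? 11/(8*(s - 1) ^2) 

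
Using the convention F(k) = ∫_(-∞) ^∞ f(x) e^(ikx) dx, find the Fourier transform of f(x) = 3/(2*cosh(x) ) 3*pi/(2*cosh(pi*k/2) ) 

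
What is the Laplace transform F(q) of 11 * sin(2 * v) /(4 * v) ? 11 * atan(2/q) /4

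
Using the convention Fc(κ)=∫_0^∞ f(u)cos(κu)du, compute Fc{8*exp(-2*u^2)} 2*sqrt(2)*sqrt(pi)*exp(-κ^2/8)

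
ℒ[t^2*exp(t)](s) 2/(s - 1)^3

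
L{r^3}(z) 6/z^4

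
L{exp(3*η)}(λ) 1/(λ - 3)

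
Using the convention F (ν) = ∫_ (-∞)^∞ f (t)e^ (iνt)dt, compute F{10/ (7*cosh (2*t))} 5*pi/ (7*cosh (pi*ν/4))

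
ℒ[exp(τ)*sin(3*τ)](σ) 3/((σ - 1)^2 + 9)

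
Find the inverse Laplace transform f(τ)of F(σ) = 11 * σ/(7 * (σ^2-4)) 11 * cosh(2 * τ)/7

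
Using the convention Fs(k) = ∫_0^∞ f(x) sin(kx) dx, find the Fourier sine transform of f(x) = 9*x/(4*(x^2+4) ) 9*pi*exp(-2*k) /8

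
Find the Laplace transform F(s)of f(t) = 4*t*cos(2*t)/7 4*(s^2 - 4)/(7*(s^2 + 4)^2)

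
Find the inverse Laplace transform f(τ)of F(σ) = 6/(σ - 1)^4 τ^3*exp(τ)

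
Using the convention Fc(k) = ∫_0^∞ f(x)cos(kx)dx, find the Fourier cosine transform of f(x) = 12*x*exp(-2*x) 12*(4 - k^2)/(k^2+4)^2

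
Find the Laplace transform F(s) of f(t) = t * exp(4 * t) (s - 4) ^(-2) 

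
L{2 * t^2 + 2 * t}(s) 2/s^2 + 4/s^3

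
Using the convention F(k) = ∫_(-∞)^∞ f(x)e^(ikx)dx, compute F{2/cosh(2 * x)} pi/cosh(pi * k/4)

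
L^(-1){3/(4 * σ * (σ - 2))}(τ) 3 * exp(τ) * sinh(τ)/4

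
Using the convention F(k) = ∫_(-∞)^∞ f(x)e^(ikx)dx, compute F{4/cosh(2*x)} 2*pi/cosh(pi*k/4)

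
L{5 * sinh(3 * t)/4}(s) 15/(4 * (s^2 - 9))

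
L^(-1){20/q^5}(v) 5*v^4/6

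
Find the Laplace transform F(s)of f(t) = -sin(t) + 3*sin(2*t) 6/(s^2 + 4)-1/(s^2 + 1)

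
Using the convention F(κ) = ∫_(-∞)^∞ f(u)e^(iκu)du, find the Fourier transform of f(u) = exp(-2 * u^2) sqrt(2) * sqrt(pi) * exp(-κ^2/8)/2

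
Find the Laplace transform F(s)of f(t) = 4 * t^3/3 8/s^4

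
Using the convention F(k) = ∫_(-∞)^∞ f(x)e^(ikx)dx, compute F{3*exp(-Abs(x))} 6/(k^2 + 1)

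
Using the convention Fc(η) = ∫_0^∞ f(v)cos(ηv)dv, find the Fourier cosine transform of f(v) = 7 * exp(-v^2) 7 * sqrt(pi) * exp(-η^2/4)/2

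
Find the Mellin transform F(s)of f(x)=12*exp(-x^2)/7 6*gamma(s/2)/7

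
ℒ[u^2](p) 2/p^3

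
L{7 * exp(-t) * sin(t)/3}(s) 7/(3 * ((s + 1)^2 + 1))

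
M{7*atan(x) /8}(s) -7*pi*sec(pi*s/2) /(16*s) 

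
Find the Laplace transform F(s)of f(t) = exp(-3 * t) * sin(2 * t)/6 1/(3 * ((s + 3)^2 + 4))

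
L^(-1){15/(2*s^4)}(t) 5*t^3/4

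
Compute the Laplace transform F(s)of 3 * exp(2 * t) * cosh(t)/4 3 * (s - 2)/(4 * ((s - 2)^2 - 1))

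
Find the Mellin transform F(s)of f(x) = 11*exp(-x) 11*gamma(s)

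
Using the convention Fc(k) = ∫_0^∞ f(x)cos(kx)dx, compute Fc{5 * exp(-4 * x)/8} 5/(2 * (k^2 + 16))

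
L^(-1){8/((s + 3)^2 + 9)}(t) 8 * exp(-3 * t) * sin(3 * t)/3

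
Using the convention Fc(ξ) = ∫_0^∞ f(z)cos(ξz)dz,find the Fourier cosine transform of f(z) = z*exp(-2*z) (4 - ξ^2)/(ξ^2 + 4)^2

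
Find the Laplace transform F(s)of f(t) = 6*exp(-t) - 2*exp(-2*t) 6/(s + 1) - 2/(s + 2)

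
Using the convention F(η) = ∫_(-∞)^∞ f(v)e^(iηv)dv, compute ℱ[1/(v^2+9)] pi * exp(-3 * Abs(η))/3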